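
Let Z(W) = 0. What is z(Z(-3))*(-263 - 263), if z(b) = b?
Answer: 0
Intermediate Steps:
z(Z(-3))*(-263 - 263) = 0*(-263 - 263) = 0*(-526) = 0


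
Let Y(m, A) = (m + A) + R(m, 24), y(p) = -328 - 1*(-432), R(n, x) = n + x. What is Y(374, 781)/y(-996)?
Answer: 1553/104 ≈ 14.933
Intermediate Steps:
y(p) = 104 (y(p) = -328 + 432 = 104)
Y(m, A) = 24 + A + 2*m (Y(m, A) = (m + A) + (m + 24) = (A + m) + (24 + m) = 24 + A + 2*m)
Y(374, 781)/y(-996) = (24 + 781 + 2*374)/104 = (24 + 781 + 748)*(1/104) = 1553*(1/104) = 1553/104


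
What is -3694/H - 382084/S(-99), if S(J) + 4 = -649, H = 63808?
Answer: 12188801845/20833312 ≈ 585.06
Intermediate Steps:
S(J) = -653 (S(J) = -4 - 649 = -653)
-3694/H - 382084/S(-99) = -3694/63808 - 382084/(-653) = -3694*1/63808 - 382084*(-1/653) = -1847/31904 + 382084/653 = 12188801845/20833312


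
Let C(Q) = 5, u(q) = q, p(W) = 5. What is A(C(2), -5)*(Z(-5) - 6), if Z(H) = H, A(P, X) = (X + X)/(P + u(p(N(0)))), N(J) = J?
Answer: 11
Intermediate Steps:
A(P, X) = 2*X/(5 + P) (A(P, X) = (X + X)/(P + 5) = (2*X)/(5 + P) = 2*X/(5 + P))
A(C(2), -5)*(Z(-5) - 6) = (2*(-5)/(5 + 5))*(-5 - 6) = (2*(-5)/10)*(-11) = (2*(-5)*(⅒))*(-11) = -1*(-11) = 11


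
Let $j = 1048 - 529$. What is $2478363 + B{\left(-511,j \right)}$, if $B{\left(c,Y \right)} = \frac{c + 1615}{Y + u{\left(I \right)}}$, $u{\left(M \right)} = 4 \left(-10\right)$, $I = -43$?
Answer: $\frac{1187136981}{479} \approx 2.4784 \cdot 10^{6}$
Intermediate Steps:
$u{\left(M \right)} = -40$
$j = 519$ ($j = 1048 - 529 = 519$)
$B{\left(c,Y \right)} = \frac{1615 + c}{-40 + Y}$ ($B{\left(c,Y \right)} = \frac{c + 1615}{Y - 40} = \frac{1615 + c}{-40 + Y}$)
$2478363 + B{\left(-511,j \right)} = 2478363 + \frac{1615 - 511}{-40 + 519} = 2478363 + \frac{1}{479} \cdot 1104 = 2478363 + \frac{1104}{479} = \frac{1187136981}{479}$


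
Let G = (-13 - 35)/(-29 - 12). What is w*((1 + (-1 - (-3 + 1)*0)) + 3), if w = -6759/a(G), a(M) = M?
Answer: -277119/16 ≈ -17320.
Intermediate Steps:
G = 48/41 (G = -48/(-41) = -48*(-1/41) = 48/41 ≈ 1.1707)
w = -92373/16 (w = -6759/48/41 = -6759*41/48 = -92373/16 ≈ -5773.3)
w*((1 + (-1 - (-3 + 1)*0)) + 3) = -92373*((1 + (-1 - (-3 + 1)*0)) + 3)/16 = -92373*((1 + (-1 - (-2)*0)) + 3)/16 = -92373*((1 + (-1 - 1*0)) + 3)/16 = -92373*((1 + (-1 + 0)) + 3)/16 = -92373*((1 - 1) + 3)/16 = -92373*(0 + 3)/16 = -92373/16*3 = -277119/16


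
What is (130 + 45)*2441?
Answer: 427175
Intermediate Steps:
(130 + 45)*2441 = 175*2441 = 427175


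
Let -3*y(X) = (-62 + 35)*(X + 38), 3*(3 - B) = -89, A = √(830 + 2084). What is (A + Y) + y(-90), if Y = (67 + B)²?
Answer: 85189/9 + √2914 ≈ 9519.4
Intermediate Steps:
A = √2914 ≈ 53.981
B = 98/3 (B = 3 - ⅓*(-89) = 3 + 89/3 = 98/3 ≈ 32.667)
y(X) = 342 + 9*X (y(X) = -(-62 + 35)*(X + 38)/3 = -(-9)*(38 + X) = -(-1026 - 27*X)/3 = 342 + 9*X)
Y = 89401/9 (Y = (67 + 98/3)² = (299/3)² = 89401/9 ≈ 9933.4)
(A + Y) + y(-90) = (√2914 + 89401/9) + (342 + 9*(-90)) = (89401/9 + √2914) + (342 - 810) = (89401/9 + √2914) - 468 = 85189/9 + √2914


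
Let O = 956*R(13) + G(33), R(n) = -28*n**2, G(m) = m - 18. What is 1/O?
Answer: -1/4523777 ≈ -2.2105e-7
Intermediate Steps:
G(m) = -18 + m
O = -4523777 (O = 956*(-28*13**2) + (-18 + 33) = 956*(-28*169) + 15 = 956*(-4732) + 15 = -4523792 + 15 = -4523777)
1/O = 1/(-4523777) = -1/4523777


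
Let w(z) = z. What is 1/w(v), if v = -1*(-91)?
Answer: 1/91 ≈ 0.010989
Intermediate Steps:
v = 91
1/w(v) = 1/91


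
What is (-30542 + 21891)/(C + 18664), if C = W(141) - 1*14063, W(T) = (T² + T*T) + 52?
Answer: -8651/44415 ≈ -0.19478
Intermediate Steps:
W(T) = 52 + 2*T² (W(T) = (T² + T²) + 52 = 2*T² + 52 = 52 + 2*T²)
C = 25751 (C = (52 + 2*141²) - 1*14063 = (52 + 2*19881) - 14063 = (52 + 39762) - 14063 = 39814 - 14063 = 25751)
(-30542 + 21891)/(C + 18664) = (-30542 + 21891)/(25751 + 18664) = -8651/44415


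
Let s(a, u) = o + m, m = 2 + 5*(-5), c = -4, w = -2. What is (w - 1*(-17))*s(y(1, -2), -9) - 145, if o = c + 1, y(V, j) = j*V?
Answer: -535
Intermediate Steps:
y(V, j) = V*j
m = -23 (m = 2 - 25 = -23)
o = -3 (o = -4 + 1 = -3)
s(a, u) = -26 (s(a, u) = -3 - 23 = -26)
(w - 1*(-17))*s(y(1, -2), -9) - 145 = (-2 - 1*(-17))*(-26) - 145 = (-2 + 17)*(-26) - 145 = 15*(-26) - 145 = -390 - 145 = -535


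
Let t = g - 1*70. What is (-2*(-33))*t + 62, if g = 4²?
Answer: -3502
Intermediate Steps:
g = 16
t = -54 (t = 16 - 1*70 = 16 - 70 = -54)
(-2*(-33))*t + 62 = -2*(-33)*(-54) + 62 = 66*(-54) + 62 = -3564 + 62 = -3502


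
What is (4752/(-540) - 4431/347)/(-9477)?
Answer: 37423/16442595 ≈ 0.0022760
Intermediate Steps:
(4752/(-540) - 4431/347)/(-9477) = (4752*(-1/540) - 4431*1/347)*(-1/9477) = (-44/5 - 4431/347)*(-1/9477) = -37423/1735*(-1/9477) = 37423/16442595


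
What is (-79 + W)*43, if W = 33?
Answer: -1978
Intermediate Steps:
(-79 + W)*43 = (-79 + 33)*43 = -46*43 = -1978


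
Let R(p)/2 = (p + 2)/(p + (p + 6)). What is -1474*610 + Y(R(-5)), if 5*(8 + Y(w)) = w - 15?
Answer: -8991507/10 ≈ -8.9915e+5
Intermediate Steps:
R(p) = 2*(2 + p)/(6 + 2*p) (R(p) = 2*((p + 2)/(p + (p + 6))) = 2*((2 + p)/(p + (6 + p))) = 2*((2 + p)/(6 + 2*p)) = 2*(2 + p)/(6 + 2*p))
Y(w) = -11 + w/5 (Y(w) = -8 + (w - 15)/5 = -8 + (-15 + w)/5 = -8 + (-3 + w/5) = -11 + w/5)
-1474*610 + Y(R(-5)) = -1474*610 + (-11 + ((2 - 5)/(3 - 5))/5) = -899140 + (-11 + (-3/(-2))/5) = -899140 + (-11 + (-½*(-3))/5) = -899140 + (-11 + (⅕)*(3/2)) = -899140 + (-11 + 3/10) = -899140 - 107/10 = -8991507/10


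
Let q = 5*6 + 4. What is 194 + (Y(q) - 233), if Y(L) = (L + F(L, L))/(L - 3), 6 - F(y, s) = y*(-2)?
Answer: -1101/31 ≈ -35.516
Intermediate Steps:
F(y, s) = 6 + 2*y (F(y, s) = 6 - y*(-2) = 6 - (-2)*y = 6 + 2*y)
q = 34 (q = 30 + 4 = 34)
Y(L) = (6 + 3*L)/(-3 + L) (Y(L) = (L + (6 + 2*L))/(L - 3) = (6 + 3*L)/(-3 + L))
194 + (Y(q) - 233) = 194 + (3*(2 + 34)/(-3 + 34) - 233) = 194 + (3*36/31 - 233) = 194 + (3*(1/31)*36 - 233) = 194 + (108/31 - 233) = 194 - 7115/31 = -1101/31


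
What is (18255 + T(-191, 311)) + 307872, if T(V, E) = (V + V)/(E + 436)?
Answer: 243616487/747 ≈ 3.2613e+5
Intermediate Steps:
T(V, E) = 2*V/(436 + E) (T(V, E) = (2*V)/(436 + E) = 2*V/(436 + E))
(18255 + T(-191, 311)) + 307872 = (18255 + 2*(-191)/(436 + 311)) + 307872 = (18255 + 2*(-191)/747) + 307872 = (18255 + 2*(-191)*(1/747)) + 307872 = (18255 - 382/747) + 307872 = 13636103/747 + 307872 = 243616487/747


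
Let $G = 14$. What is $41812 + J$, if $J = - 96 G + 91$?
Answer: $40559$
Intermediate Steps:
$J = -1253$ ($J = \left(-96\right) 14 + 91 = -1344 + 91 = -1253$)
$41812 + J = 41812 - 1253 = 40559$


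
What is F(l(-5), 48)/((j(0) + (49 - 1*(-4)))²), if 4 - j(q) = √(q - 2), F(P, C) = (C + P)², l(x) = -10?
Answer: 1444/(57 - I*√2)² ≈ 0.44362 + 0.022027*I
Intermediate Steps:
j(q) = 4 - √(-2 + q) (j(q) = 4 - √(q - 2) = 4 - √(-2 + q))
F(l(-5), 48)/((j(0) + (49 - 1*(-4)))²) = (48 - 10)²/(((4 - √(-2 + 0)) + (49 - 1*(-4)))²) = 38²/(((4 - √(-2)) + (49 + 4))²) = 1444/(((4 - I*√2) + 53)²) = 1444/((57 - I*√2)²) = 1444/(57 - I*√2)²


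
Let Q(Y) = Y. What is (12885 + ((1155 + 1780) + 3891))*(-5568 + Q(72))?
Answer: -108331656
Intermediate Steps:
(12885 + ((1155 + 1780) + 3891))*(-5568 + Q(72)) = (12885 + ((1155 + 1780) + 3891))*(-5568 + 72) = (12885 + (2935 + 3891))*(-5496) = (12885 + 6826)*(-5496) = 19711*(-5496) = -108331656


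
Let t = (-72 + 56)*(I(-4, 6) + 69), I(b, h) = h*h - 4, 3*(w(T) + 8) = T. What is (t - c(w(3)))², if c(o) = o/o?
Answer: 2614689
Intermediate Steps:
w(T) = -8 + T/3
I(b, h) = -4 + h² (I(b, h) = h² - 4 = -4 + h²)
c(o) = 1
t = -1616 (t = (-72 + 56)*((-4 + 6²) + 69) = -16*((-4 + 36) + 69) = -16*(32 + 69) = -16*101 = -1616)
(t - c(w(3)))² = (-1616 - 1*1)² = (-1616 - 1)² = (-1617)² = 2614689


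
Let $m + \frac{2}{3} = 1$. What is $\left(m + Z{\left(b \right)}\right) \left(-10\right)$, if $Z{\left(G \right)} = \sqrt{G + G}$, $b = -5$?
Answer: $- \frac{10}{3} - 10 i \sqrt{10} \approx -3.3333 - 31.623 i$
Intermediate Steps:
$m = \frac{1}{3}$ ($m = - \frac{2}{3} + 1 = \frac{1}{3} \approx 0.33333$)
$Z{\left(G \right)} = \sqrt{2} \sqrt{G}$ ($Z{\left(G \right)} = \sqrt{2 G} = \sqrt{2} \sqrt{G}$)
$\left(m + Z{\left(b \right)}\right) \left(-10\right) = \left(\frac{1}{3} + \sqrt{2} \sqrt{-5}\right) \left(-10\right) = \left(\frac{1}{3} + \sqrt{2} i \sqrt{5}\right) \left(-10\right) = \left(\frac{1}{3} + i \sqrt{10}\right) \left(-10\right) = - \frac{10}{3} - 10 i \sqrt{10}$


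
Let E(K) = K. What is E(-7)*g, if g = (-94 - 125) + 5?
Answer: 1498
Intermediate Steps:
g = -214 (g = -219 + 5 = -214)
E(-7)*g = -7*(-214) = 1498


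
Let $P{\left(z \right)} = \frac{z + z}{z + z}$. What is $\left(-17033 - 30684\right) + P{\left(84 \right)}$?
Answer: $-47716$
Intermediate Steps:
$P{\left(z \right)} = 1$ ($P{\left(z \right)} = \frac{2 z}{2 z} = 2 z \frac{1}{2 z} = 1$)
$\left(-17033 - 30684\right) + P{\left(84 \right)} = \left(-17033 - 30684\right) + 1 = -47717 + 1 = -47716$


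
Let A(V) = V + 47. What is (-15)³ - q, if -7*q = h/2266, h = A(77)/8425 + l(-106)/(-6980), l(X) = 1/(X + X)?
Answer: -19068866194657181/5650034429600 ≈ -3375.0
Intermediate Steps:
A(V) = 47 + V
l(X) = 1/(2*X)
h = 36699733/2493395600 (h = (47 + 77)/8425 + ((½)/(-106))/(-6980) = 124*(1/8425) + ((½)*(-1/106))*(-1/6980) = 124/8425 - 1/212*(-1/6980) = 124/8425 + 1/1479760 = 36699733/2493395600 ≈ 0.014719)
q = -5242819/5650034429600 (q = -5242819/(2493395600*2266) = -⅐*36699733/5650034429600 = -5242819/5650034429600 ≈ -9.2793e-7)
(-15)³ - q = (-15)³ - 1*(-5242819/5650034429600) = -3375 + 5242819/5650034429600 = -19068866194657181/5650034429600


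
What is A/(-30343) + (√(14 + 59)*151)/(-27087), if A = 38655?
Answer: -38655/30343 - 151*√73/27087 ≈ -1.3216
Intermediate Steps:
A/(-30343) + (√(14 + 59)*151)/(-27087) = 38655/(-30343) + (√(14 + 59)*151)/(-27087) = 38655*(-1/30343) + (√73*151)*(-1/27087) = -38655/30343 + (151*√73)*(-1/27087) = -38655/30343 - 151*√73/27087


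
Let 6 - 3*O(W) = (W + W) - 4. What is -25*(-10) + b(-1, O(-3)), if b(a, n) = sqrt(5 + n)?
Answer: 250 + sqrt(93)/3 ≈ 253.21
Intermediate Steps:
O(W) = 10/3 - 2*W/3 (O(W) = 2 - ((W + W) - 4)/3 = 2 - (2*W - 4)/3 = 2 - (-4 + 2*W)/3 = 2 + (4/3 - 2*W/3) = 10/3 - 2*W/3)
-25*(-10) + b(-1, O(-3)) = -25*(-10) + sqrt(5 + (10/3 - 2/3*(-3))) = 250 + sqrt(5 + (10/3 + 2)) = 250 + sqrt(5 + 16/3) = 250 + sqrt(31/3) = 250 + sqrt(93)/3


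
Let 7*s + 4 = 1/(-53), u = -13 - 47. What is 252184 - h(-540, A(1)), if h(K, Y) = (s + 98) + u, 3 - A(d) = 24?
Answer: 93546379/371 ≈ 2.5215e+5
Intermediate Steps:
A(d) = -21 (A(d) = 3 - 1*24 = 3 - 24 = -21)
u = -60
s = -213/371 (s = -4/7 + (⅐)/(-53) = -4/7 + (⅐)*(-1/53) = -4/7 - 1/371 = -213/371 ≈ -0.57412)
h(K, Y) = 13885/371 (h(K, Y) = (-213/371 + 98) - 60 = 36145/371 - 60 = 13885/371)
252184 - h(-540, A(1)) = 252184 - 1*13885/371 = 252184 - 13885/371 = 93546379/371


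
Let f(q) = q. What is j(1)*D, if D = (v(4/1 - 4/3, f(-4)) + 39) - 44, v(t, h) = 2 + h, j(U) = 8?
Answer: -56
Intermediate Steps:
D = -7 (D = ((2 - 4) + 39) - 44 = (-2 + 39) - 44 = 37 - 44 = -7)
j(1)*D = 8*(-7) = -56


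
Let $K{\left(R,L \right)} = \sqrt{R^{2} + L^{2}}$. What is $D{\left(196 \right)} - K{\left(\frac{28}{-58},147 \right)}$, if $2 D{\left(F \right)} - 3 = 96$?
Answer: $\frac{99}{2} - \frac{7 \sqrt{370885}}{29} \approx -97.501$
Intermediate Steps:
$K{\left(R,L \right)} = \sqrt{L^{2} + R^{2}}$
$D{\left(F \right)} = \frac{99}{2}$ ($D{\left(F \right)} = \frac{3}{2} + \frac{1}{2} \cdot 96 = \frac{3}{2} + 48 = \frac{99}{2}$)
$D{\left(196 \right)} - K{\left(\frac{28}{-58},147 \right)} = \frac{99}{2} - \sqrt{147^{2} + \left(\frac{28}{-58}\right)^{2}} = \frac{99}{2} - \sqrt{21609 + \left(28 \left(- \frac{1}{58}\right)\right)^{2}} = \frac{99}{2} - \sqrt{21609 + \left(- \frac{14}{29}\right)^{2}} = \frac{99}{2} - \sqrt{21609 + \frac{196}{841}} = \frac{99}{2} - \sqrt{\frac{18173365}{841}} = \frac{99}{2} - \frac{7 \sqrt{370885}}{29}$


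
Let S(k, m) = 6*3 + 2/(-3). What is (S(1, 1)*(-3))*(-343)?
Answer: 17836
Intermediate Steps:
S(k, m) = 52/3 (S(k, m) = 18 + 2*(-⅓) = 18 - ⅔ = 52/3)
(S(1, 1)*(-3))*(-343) = ((52/3)*(-3))*(-343) = -52*(-343) = 17836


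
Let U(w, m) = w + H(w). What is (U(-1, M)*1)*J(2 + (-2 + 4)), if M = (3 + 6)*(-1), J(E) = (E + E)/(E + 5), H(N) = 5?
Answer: 32/9 ≈ 3.5556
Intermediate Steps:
J(E) = 2*E/(5 + E) (J(E) = (2*E)/(5 + E) = 2*E/(5 + E))
M = -9 (M = 9*(-1) = -9)
U(w, m) = 5 + w (U(w, m) = w + 5 = 5 + w)
(U(-1, M)*1)*J(2 + (-2 + 4)) = ((5 - 1)*1)*(2*(2 + (-2 + 4))/(5 + (2 + (-2 + 4)))) = (4*1)*(2*(2 + 2)/(5 + (2 + 2))) = 4*(2*4/(5 + 4)) = 4*(2*4/9) = 4*(2*4*(1/9)) = 4*(8/9) = 32/9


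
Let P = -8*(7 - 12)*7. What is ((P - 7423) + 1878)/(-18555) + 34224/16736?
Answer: 3013089/1293902 ≈ 2.3287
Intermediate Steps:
P = 280 (P = -8*(-5)*7 = 40*7 = 280)
((P - 7423) + 1878)/(-18555) + 34224/16736 = ((280 - 7423) + 1878)/(-18555) + 34224/16736 = (-7143 + 1878)*(-1/18555) + 34224*(1/16736) = -5265*(-1/18555) + 2139/1046 = 351/1237 + 2139/1046 = 3013089/1293902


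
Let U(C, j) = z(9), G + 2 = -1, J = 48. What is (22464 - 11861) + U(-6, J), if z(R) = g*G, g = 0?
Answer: 10603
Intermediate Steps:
G = -3 (G = -2 - 1 = -3)
z(R) = 0 (z(R) = 0*(-3) = 0)
U(C, j) = 0
(22464 - 11861) + U(-6, J) = (22464 - 11861) + 0 = 10603 + 0 = 10603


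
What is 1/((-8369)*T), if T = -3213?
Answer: 1/26889597 ≈ 3.7189e-8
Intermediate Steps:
1/((-8369)*T) = 1/(-8369*(-3213)) = -1/8369*(-1/3213) = 1/26889597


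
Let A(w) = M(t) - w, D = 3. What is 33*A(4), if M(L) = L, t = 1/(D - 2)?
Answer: -99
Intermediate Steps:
t = 1 (t = 1/(3 - 2) = 1/1 = 1)
A(w) = 1 - w
33*A(4) = 33*(1 - 1*4) = 33*(1 - 4) = 33*(-3) = -99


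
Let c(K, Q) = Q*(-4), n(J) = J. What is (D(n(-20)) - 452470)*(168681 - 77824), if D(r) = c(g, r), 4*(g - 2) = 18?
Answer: -41102798230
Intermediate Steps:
g = 13/2 (g = 2 + (¼)*18 = 2 + 9/2 = 13/2 ≈ 6.5000)
c(K, Q) = -4*Q
D(r) = -4*r
(D(n(-20)) - 452470)*(168681 - 77824) = (-4*(-20) - 452470)*(168681 - 77824) = (80 - 452470)*90857 = -452390*90857 = -41102798230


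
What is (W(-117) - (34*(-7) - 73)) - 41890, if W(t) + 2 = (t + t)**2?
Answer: 13175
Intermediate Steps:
W(t) = -2 + 4*t**2 (W(t) = -2 + (t + t)**2 = -2 + (2*t)**2 = -2 + 4*t**2)
(W(-117) - (34*(-7) - 73)) - 41890 = ((-2 + 4*(-117)**2) - (34*(-7) - 73)) - 41890 = ((-2 + 4*13689) - (-238 - 73)) - 41890 = ((-2 + 54756) - 1*(-311)) - 41890 = (54754 + 311) - 41890 = 55065 - 41890 = 13175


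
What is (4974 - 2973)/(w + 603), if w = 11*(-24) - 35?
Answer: 2001/304 ≈ 6.5822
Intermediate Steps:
w = -299 (w = -264 - 35 = -299)
(4974 - 2973)/(w + 603) = (4974 - 2973)/(-299 + 603) = 2001/304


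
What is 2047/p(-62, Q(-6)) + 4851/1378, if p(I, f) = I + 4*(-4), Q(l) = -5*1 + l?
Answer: -3613/159 ≈ -22.723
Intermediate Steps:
Q(l) = -5 + l
p(I, f) = -16 + I (p(I, f) = I - 16 = -16 + I)
2047/p(-62, Q(-6)) + 4851/1378 = 2047/(-16 - 62) + 4851/1378 = 2047/(-78) + 4851*(1/1378) = 2047*(-1/78) + 4851/1378 = -2047/78 + 4851/1378 = -3613/159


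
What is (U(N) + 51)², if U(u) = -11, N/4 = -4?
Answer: 1600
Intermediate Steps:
N = -16 (N = 4*(-4) = -16)
(U(N) + 51)² = (-11 + 51)² = 40² = 1600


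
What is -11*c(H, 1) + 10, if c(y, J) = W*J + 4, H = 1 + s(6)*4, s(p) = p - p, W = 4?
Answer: -78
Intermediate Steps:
s(p) = 0
H = 1 (H = 1 + 0*4 = 1 + 0 = 1)
c(y, J) = 4 + 4*J (c(y, J) = 4*J + 4 = 4 + 4*J)
-11*c(H, 1) + 10 = -11*(4 + 4*1) + 10 = -11*(4 + 4) + 10 = -11*8 + 10 = -88 + 10 = -78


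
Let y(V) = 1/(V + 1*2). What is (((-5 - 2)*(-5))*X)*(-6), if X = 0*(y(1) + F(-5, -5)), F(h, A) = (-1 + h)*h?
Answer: 0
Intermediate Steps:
F(h, A) = h*(-1 + h)
y(V) = 1/(2 + V) (y(V) = 1/(V + 2) = 1/(2 + V))
X = 0 (X = 0*(1/(2 + 1) - 5*(-1 - 5)) = 0*(1/3 - 5*(-6)) = 0*(⅓ + 30) = 0*(91/3) = 0)
(((-5 - 2)*(-5))*X)*(-6) = (((-5 - 2)*(-5))*0)*(-6) = (-7*(-5)*0)*(-6) = (35*0)*(-6) = 0*(-6) = 0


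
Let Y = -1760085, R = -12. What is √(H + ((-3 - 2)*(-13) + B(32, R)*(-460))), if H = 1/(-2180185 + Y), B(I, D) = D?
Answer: √86711189049206230/3940270 ≈ 74.733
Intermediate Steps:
H = -1/3940270 (H = 1/(-2180185 - 1760085) = 1/(-3940270) = -1/3940270 ≈ -2.5379e-7)
√(H + ((-3 - 2)*(-13) + B(32, R)*(-460))) = √(-1/3940270 + ((-3 - 2)*(-13) - 12*(-460))) = √(-1/3940270 + (-5*(-13) + 5520)) = √(-1/3940270 + (65 + 5520)) = √(-1/3940270 + 5585) = √(22006407949/3940270) = √86711189049206230/3940270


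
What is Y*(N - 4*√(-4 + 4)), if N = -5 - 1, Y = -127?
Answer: 762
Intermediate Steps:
N = -6
Y*(N - 4*√(-4 + 4)) = -127*(-6 - 4*√(-4 + 4)) = -127*(-6 - 4*√0) = -127*(-6 - 4*0) = -127*(-6 + 0) = -127*(-6) = 762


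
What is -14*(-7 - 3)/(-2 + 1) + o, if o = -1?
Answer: -141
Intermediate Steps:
-14*(-7 - 3)/(-2 + 1) + o = -14*(-7 - 3)/(-2 + 1) - 1 = -(-140)/(-1) - 1 = -(-140)*(-1) - 1 = -14*10 - 1 = -140 - 1 = -141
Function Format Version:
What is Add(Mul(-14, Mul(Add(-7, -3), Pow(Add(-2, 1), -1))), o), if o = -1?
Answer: -141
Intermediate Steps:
Add(Mul(-14, Mul(Add(-7, -3), Pow(Add(-2, 1), -1))), o) = Add(Mul(-14, Mul(Add(-7, -3), Pow(Add(-2, 1), -1))), -1) = Add(Mul(-14, Mul(-10, Pow(-1, -1))), -1) = Add(Mul(-14, Mul(-10, -1)), -1) = Add(Mul(-14, 10), -1) = Add(-140, -1) = -141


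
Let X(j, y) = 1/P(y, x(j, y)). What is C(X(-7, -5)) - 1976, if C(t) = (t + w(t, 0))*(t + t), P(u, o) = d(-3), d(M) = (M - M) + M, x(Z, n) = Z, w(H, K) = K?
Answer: -17782/9 ≈ -1975.8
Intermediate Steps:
d(M) = M (d(M) = 0 + M = M)
P(u, o) = -3
X(j, y) = -⅓ (X(j, y) = 1/(-3) = -⅓)
C(t) = 2*t² (C(t) = (t + 0)*(t + t) = t*(2*t) = 2*t²)
C(X(-7, -5)) - 1976 = 2*(-⅓)² - 1976 = 2*(⅑) - 1976 = 2/9 - 1976 = -17782/9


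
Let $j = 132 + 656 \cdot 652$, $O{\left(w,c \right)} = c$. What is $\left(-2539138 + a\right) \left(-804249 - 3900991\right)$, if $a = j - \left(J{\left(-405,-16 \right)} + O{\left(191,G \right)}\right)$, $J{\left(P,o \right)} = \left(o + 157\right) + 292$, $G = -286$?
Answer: $9934836650840$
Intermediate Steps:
$J{\left(P,o \right)} = 449 + o$ ($J{\left(P,o \right)} = \left(157 + o\right) + 292 = 449 + o$)
$j = 427844$ ($j = 132 + 427712 = 427844$)
$a = 427697$ ($a = 427844 - \left(\left(449 - 16\right) - 286\right) = 427844 - \left(433 - 286\right) = 427844 - 147 = 427697$)
$\left(-2539138 + a\right) \left(-804249 - 3900991\right) = \left(-2539138 + 427697\right) \left(-804249 - 3900991\right) = \left(-2111441\right) \left(-4705240\right) = 9934836650840$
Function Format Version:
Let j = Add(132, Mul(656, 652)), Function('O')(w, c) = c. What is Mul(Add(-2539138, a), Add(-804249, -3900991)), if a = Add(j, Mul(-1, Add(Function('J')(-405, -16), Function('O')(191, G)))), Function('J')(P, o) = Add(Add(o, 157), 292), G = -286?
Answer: 9934836650840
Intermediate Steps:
Function('J')(P, o) = Add(449, o) (Function('J')(P, o) = Add(Add(157, o), 292) = Add(449, o))
j = 427844 (j = Add(132, 427712) = 427844)
a = 427697 (a = Add(427844, Mul(-1, Add(Add(449, -16), -286))) = Add(427844, Mul(-1, Add(433, -286))) = Add(427844, Mul(-1, 147)) = Add(427844, -147) = 427697)
Mul(Add(-2539138, a), Add(-804249, -3900991)) = Mul(Add(-2539138, 427697), Add(-804249, -3900991)) = Mul(-2111441, -4705240) = 9934836650840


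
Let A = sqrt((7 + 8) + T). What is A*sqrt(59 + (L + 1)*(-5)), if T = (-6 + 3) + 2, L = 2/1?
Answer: 2*sqrt(154) ≈ 24.819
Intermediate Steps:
L = 2 (L = 2*1 = 2)
T = -1 (T = -3 + 2 = -1)
A = sqrt(14) (A = sqrt((7 + 8) - 1) = sqrt(15 - 1) = sqrt(14) ≈ 3.7417)
A*sqrt(59 + (L + 1)*(-5)) = sqrt(14)*sqrt(59 + (2 + 1)*(-5)) = sqrt(14)*sqrt(59 + 3*(-5)) = sqrt(14)*sqrt(59 - 15) = sqrt(14)*sqrt(44) = sqrt(14)*(2*sqrt(11)) = 2*sqrt(154)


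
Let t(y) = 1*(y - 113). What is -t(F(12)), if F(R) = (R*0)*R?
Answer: 113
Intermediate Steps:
F(R) = 0 (F(R) = 0*R = 0)
t(y) = -113 + y (t(y) = 1*(-113 + y) = -113 + y)
-t(F(12)) = -(-113 + 0) = -1*(-113) = 113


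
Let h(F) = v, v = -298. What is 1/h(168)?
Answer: -1/298 ≈ -0.0033557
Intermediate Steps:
h(F) = -298
1/h(168) = 1/(-298) = -1/298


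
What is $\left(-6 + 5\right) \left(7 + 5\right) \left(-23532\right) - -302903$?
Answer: $585287$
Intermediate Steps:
$\left(-6 + 5\right) \left(7 + 5\right) \left(-23532\right) - -302903 = \left(-1\right) 12 \left(-23532\right) + 302903 = \left(-12\right) \left(-23532\right) + 302903 = 282384 + 302903 = 585287$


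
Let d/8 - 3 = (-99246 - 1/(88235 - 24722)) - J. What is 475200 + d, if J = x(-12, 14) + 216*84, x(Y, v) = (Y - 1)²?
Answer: -29549296232/63513 ≈ -4.6525e+5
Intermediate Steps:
x(Y, v) = (-1 + Y)²
J = 18313 (J = (-1 - 12)² + 216*84 = (-13)² + 18144 = 169 + 18144 = 18313)
d = -59730673832/63513 (d = 24 + 8*((-99246 - 1/(88235 - 24722)) - 1*18313) = 24 + 8*((-99246 - 1/63513) - 18313) = 24 + 8*(-6303411199/63513 - 18313) = 24 + 8*(-7466524768/63513) = 24 - 59732198144/63513 = -59730673832/63513 ≈ -9.4045e+5)
475200 + d = 475200 - 59730673832/63513 = -29549296232/63513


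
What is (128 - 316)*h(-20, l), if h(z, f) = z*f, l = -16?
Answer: -60160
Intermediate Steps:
h(z, f) = f*z
(128 - 316)*h(-20, l) = (128 - 316)*(-16*(-20)) = -188*320 = -60160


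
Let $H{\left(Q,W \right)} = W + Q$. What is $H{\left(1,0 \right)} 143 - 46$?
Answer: $97$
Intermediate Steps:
$H{\left(Q,W \right)} = Q + W$
$H{\left(1,0 \right)} 143 - 46 = \left(1 + 0\right) 143 - 46 = 1 \cdot 143 - 46 = 143 - 46 = 97$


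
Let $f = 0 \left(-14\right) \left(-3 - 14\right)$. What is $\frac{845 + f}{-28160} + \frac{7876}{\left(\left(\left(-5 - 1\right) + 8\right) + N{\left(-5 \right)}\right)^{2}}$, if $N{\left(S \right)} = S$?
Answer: $\frac{44356111}{50688} \approx 875.08$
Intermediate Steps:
$f = 0$ ($f = 0 \left(-17\right) = 0$)
$\frac{845 + f}{-28160} + \frac{7876}{\left(\left(\left(-5 - 1\right) + 8\right) + N{\left(-5 \right)}\right)^{2}} = \frac{845 + 0}{-28160} + \frac{7876}{\left(\left(\left(-5 - 1\right) + 8\right) - 5\right)^{2}} = 845 \left(- \frac{1}{28160}\right) + \frac{7876}{\left(\left(-6 + 8\right) - 5\right)^{2}} = - \frac{169}{5632} + \frac{7876}{\left(2 - 5\right)^{2}} = - \frac{169}{5632} + \frac{7876}{\left(-3\right)^{2}} = - \frac{169}{5632} + \frac{7876}{9} = \frac{44356111}{50688}$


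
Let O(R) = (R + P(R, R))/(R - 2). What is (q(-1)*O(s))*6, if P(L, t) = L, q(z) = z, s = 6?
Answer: -18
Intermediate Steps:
O(R) = 2*R/(-2 + R) (O(R) = (R + R)/(R - 2) = (2*R)/(-2 + R) = 2*R/(-2 + R))
(q(-1)*O(s))*6 = -2*6/(-2 + 6)*6 = -2*6/4*6 = -1*3*6 = -3*6 = -18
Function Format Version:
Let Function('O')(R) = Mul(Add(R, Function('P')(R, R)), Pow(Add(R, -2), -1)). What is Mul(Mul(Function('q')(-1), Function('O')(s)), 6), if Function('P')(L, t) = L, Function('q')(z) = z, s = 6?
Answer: -18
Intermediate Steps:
Function('O')(R) = Mul(2, R, Pow(Add(-2, R), -1)) (Function('O')(R) = Mul(Add(R, R), Pow(Add(R, -2), -1)) = Mul(Mul(2, R), Pow(Add(-2, R), -1)) = Mul(2, R, Pow(Add(-2, R), -1)))
Mul(Mul(Function('q')(-1), Function('O')(s)), 6) = Mul(Mul(-1, Mul(2, 6, Pow(Add(-2, 6), -1))), 6) = Mul(Mul(-1, Mul(2, 6, Pow(4, -1))), 6) = Mul(Mul(-1, Mul(2, 6, Rational(1, 4))), 6) = Mul(Mul(-1, 3), 6) = Mul(-3, 6) = -18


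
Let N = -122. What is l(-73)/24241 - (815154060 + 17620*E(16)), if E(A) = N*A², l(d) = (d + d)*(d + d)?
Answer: -6420137197704/24241 ≈ -2.6485e+8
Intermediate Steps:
l(d) = 4*d² (l(d) = (2*d)*(2*d) = 4*d²)
E(A) = -122*A²
l(-73)/24241 - (815154060 + 17620*E(16)) = (4*(-73)²)/24241 - 17620/(1/(-122*16² + 46263)) = (4*5329)*(1/24241) - 17620/(1/(-122*256 + 46263)) = 21316*(1/24241) - 17620/(1/(-31232 + 46263)) = 21316/24241 - 17620/(1/15031) = 21316/24241 - 17620/1/15031 = 21316/24241 - 17620*15031 = 21316/24241 - 264846220 = -6420137197704/24241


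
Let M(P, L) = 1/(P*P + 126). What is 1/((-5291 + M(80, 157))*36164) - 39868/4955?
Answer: -4978353469665721/618735362350030 ≈ -8.0460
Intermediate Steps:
M(P, L) = 1/(126 + P**2) (M(P, L) = 1/(P**2 + 126) = 1/(126 + P**2))
1/((-5291 + M(80, 157))*36164) - 39868/4955 = 1/(-5291 + 1/(126 + 80**2)*36164) - 39868/4955 = (1/36164)/(-5291 + 1/(126 + 6400)) - 39868*1/4955 = (1/36164)/(-5291 + 1/6526) - 39868/4955 = (1/36164)/(-34529065/6526) - 39868/4955 = -6526/34529065*1/36164 - 39868/4955 = -3263/624354553330 - 39868/4955 = -4978353469665721/618735362350030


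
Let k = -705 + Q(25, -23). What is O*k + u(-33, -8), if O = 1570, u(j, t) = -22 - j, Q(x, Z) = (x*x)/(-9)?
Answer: -10942801/9 ≈ -1.2159e+6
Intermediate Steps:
Q(x, Z) = -x²/9 (Q(x, Z) = x²*(-⅑) = -x²/9)
k = -6970/9 (k = -705 - ⅑*25² = -705 - ⅑*625 = -705 - 625/9 = -6970/9 ≈ -774.44)
O*k + u(-33, -8) = 1570*(-6970/9) + (-22 - 1*(-33)) = -10942900/9 + (-22 + 33) = -10942900/9 + 11 = -10942801/9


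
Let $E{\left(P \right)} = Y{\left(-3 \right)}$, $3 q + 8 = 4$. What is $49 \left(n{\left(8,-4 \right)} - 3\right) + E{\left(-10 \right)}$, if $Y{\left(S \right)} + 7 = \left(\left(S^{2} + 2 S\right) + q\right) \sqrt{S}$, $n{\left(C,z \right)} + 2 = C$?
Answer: $140 + \frac{5 i \sqrt{3}}{3} \approx 140.0 + 2.8868 i$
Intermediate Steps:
$q = - \frac{4}{3}$ ($q = - \frac{8}{3} + \frac{1}{3} \cdot 4 = - \frac{8}{3} + \frac{4}{3} = - \frac{4}{3} \approx -1.3333$)
$n{\left(C,z \right)} = -2 + C$
$Y{\left(S \right)} = -7 + \sqrt{S} \left(- \frac{4}{3} + S^{2} + 2 S\right)$ ($Y{\left(S \right)} = -7 + \left(\left(S^{2} + 2 S\right) - \frac{4}{3}\right) \sqrt{S} = -7 + \left(- \frac{4}{3} + S^{2} + 2 S\right) \sqrt{S} = -7 + \sqrt{S} \left(- \frac{4}{3} + S^{2} + 2 S\right)$)
$E{\left(P \right)} = -7 + \frac{5 i \sqrt{3}}{3}$ ($E{\left(P \right)} = -7 + \left(-3\right)^{\frac{5}{2}} + 2 \left(-3\right)^{\frac{3}{2}} - \frac{4 \sqrt{-3}}{3} = -7 + 9 i \sqrt{3} + 2 \left(- 3 i \sqrt{3}\right) - \frac{4 i \sqrt{3}}{3} = -7 + 9 i \sqrt{3} - 6 i \sqrt{3} - \frac{4 i \sqrt{3}}{3} = -7 + \frac{5 i \sqrt{3}}{3}$)
$49 \left(n{\left(8,-4 \right)} - 3\right) + E{\left(-10 \right)} = 49 \left(\left(-2 + 8\right) - 3\right) - \left(7 - \frac{5 i \sqrt{3}}{3}\right) = 49 \left(6 - 3\right) - \left(7 - \frac{5 i \sqrt{3}}{3}\right) = 49 \cdot 3 - \left(7 - \frac{5 i \sqrt{3}}{3}\right) = 147 - \left(7 - \frac{5 i \sqrt{3}}{3}\right) = 140 + \frac{5 i \sqrt{3}}{3}$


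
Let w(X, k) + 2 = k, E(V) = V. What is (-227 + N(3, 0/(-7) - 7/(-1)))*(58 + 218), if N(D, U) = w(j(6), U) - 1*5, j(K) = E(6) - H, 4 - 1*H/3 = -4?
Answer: -62652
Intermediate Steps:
H = 24 (H = 12 - 3*(-4) = 12 + 12 = 24)
j(K) = -18 (j(K) = 6 - 1*24 = 6 - 24 = -18)
w(X, k) = -2 + k
N(D, U) = -7 + U (N(D, U) = (-2 + U) - 1*5 = (-2 + U) - 5 = -7 + U)
(-227 + N(3, 0/(-7) - 7/(-1)))*(58 + 218) = (-227 + (-7 + (0/(-7) - 7/(-1))))*(58 + 218) = (-227 + (-7 + (0*(-⅐) - 7*(-1))))*276 = (-227 + (-7 + (0 + 7)))*276 = (-227 + (-7 + 7))*276 = (-227 + 0)*276 = -227*276 = -62652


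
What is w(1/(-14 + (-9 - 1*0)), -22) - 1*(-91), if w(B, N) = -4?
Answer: 87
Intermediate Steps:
w(1/(-14 + (-9 - 1*0)), -22) - 1*(-91) = -4 - 1*(-91) = -4 + 91 = 87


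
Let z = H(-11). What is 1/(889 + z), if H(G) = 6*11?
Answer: 1/955 ≈ 0.0010471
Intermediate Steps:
H(G) = 66
z = 66
1/(889 + z) = 1/(889 + 66) = 1/955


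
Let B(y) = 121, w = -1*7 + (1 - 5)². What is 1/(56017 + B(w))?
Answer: 1/56138 ≈ 1.7813e-5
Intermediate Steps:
w = 9 (w = -7 + (-4)² = -7 + 16 = 9)
1/(56017 + B(w)) = 1/(56017 + 121) = 1/56138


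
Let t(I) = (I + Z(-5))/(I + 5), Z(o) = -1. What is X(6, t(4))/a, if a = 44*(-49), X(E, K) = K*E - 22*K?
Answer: 4/1617 ≈ 0.0024737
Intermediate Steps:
t(I) = (-1 + I)/(5 + I) (t(I) = (I - 1)/(I + 5) = (-1 + I)/(5 + I))
X(E, K) = -22*K + E*K (X(E, K) = E*K - 22*K = -22*K + E*K)
a = -2156
X(6, t(4))/a = (((-1 + 4)/(5 + 4))*(-22 + 6))/(-2156) = ((3/9)*(-16))*(-1/2156) = (((⅑)*3)*(-16))*(-1/2156) = ((⅓)*(-16))*(-1/2156) = -16/3*(-1/2156) = 4/1617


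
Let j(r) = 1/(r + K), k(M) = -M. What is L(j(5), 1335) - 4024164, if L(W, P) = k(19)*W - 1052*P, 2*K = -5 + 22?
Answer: -146571806/27 ≈ -5.4286e+6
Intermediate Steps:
K = 17/2 (K = (-5 + 22)/2 = (½)*17 = 17/2 ≈ 8.5000)
j(r) = 1/(17/2 + r) (j(r) = 1/(r + 17/2) = 1/(17/2 + r))
L(W, P) = -1052*P - 19*W (L(W, P) = (-1*19)*W - 1052*P = -19*W - 1052*P = -1052*P - 19*W)
L(j(5), 1335) - 4024164 = (-1052*1335 - 38/(17 + 2*5)) - 4024164 = (-1404420 - 38/(17 + 10)) - 4024164 = (-1404420 - 38/27) - 4024164 = -37919378/27 - 4024164 = -146571806/27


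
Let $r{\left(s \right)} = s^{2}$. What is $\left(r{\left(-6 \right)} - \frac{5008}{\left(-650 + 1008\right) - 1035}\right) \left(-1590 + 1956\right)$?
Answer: $\frac{10753080}{677} \approx 15883.0$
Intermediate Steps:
$\left(r{\left(-6 \right)} - \frac{5008}{\left(-650 + 1008\right) - 1035}\right) \left(-1590 + 1956\right) = \left(\left(-6\right)^{2} - \frac{5008}{\left(-650 + 1008\right) - 1035}\right) \left(-1590 + 1956\right) = \left(36 - \frac{5008}{358 - 1035}\right) 366 = \left(36 - \frac{5008}{-677}\right) 366 = \left(36 - - \frac{5008}{677}\right) 366 = \left(36 + \frac{5008}{677}\right) 366 = \frac{29380}{677} \cdot 366 = \frac{10753080}{677}$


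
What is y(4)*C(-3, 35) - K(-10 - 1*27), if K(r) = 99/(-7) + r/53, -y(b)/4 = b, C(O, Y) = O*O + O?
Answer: -30110/371 ≈ -81.159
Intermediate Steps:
C(O, Y) = O + O² (C(O, Y) = O² + O = O + O²)
y(b) = -4*b
K(r) = -99/7 + r/53 (K(r) = 99*(-⅐) + r*(1/53) = -99/7 + r/53)
y(4)*C(-3, 35) - K(-10 - 1*27) = (-4*4)*(-3*(1 - 3)) - (-99/7 + (-10 - 1*27)/53) = -(-48)*(-2) - (-99/7 + (-10 - 27)/53) = -16*6 - (-99/7 + (1/53)*(-37)) = -96 - (-99/7 - 37/53) = -96 - 1*(-5506/371) = -96 + 5506/371 = -30110/371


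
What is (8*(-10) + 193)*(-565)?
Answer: -63845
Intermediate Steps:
(8*(-10) + 193)*(-565) = (-80 + 193)*(-565) = 113*(-565) = -63845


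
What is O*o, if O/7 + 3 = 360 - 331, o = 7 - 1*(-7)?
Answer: 2548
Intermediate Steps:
o = 14 (o = 7 + 7 = 14)
O = 182 (O = -21 + 7*(360 - 331) = -21 + 7*29 = -21 + 203 = 182)
O*o = 182*14 = 2548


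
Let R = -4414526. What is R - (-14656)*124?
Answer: -2597182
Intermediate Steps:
R - (-14656)*124 = -4414526 - (-14656)*124 = -4414526 - 1*(-1817344) = -4414526 + 1817344 = -2597182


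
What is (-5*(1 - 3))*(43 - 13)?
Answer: 300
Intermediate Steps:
(-5*(1 - 3))*(43 - 13) = -5*(-2)*30 = 10*30 = 300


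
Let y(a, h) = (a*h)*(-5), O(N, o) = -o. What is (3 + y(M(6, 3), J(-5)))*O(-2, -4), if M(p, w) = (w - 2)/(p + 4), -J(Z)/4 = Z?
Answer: -28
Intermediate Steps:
J(Z) = -4*Z
M(p, w) = (-2 + w)/(4 + p)
y(a, h) = -5*a*h
(3 + y(M(6, 3), J(-5)))*O(-2, -4) = (3 - 5*(-2 + 3)/(4 + 6)*(-4*(-5)))*(-1*(-4)) = (3 - 5*1/10*20)*4 = (3 - 5*(⅒)*1*20)*4 = (3 - 5*⅒*20)*4 = (3 - 10)*4 = -7*4 = -28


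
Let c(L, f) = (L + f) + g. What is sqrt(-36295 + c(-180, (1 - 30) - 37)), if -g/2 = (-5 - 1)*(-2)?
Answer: I*sqrt(36565) ≈ 191.22*I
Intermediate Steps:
g = -24 (g = -2*(-5 - 1)*(-2) = -(-12)*(-2) = -2*12 = -24)
c(L, f) = -24 + L + f (c(L, f) = (L + f) - 24 = -24 + L + f)
sqrt(-36295 + c(-180, (1 - 30) - 37)) = sqrt(-36295 + (-24 - 180 + ((1 - 30) - 37))) = sqrt(-36295 + (-24 - 180 + (-29 - 37))) = sqrt(-36295 + (-24 - 180 - 66)) = sqrt(-36295 - 270) = sqrt(-36565) = I*sqrt(36565)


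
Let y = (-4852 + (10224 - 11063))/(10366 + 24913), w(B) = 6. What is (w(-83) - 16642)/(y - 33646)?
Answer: 586901444/1187002925 ≈ 0.49444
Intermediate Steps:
y = -5691/35279 (y = (-4852 - 839)/35279 = -5691*1/35279 = -5691/35279 ≈ -0.16131)
(w(-83) - 16642)/(y - 33646) = (6 - 16642)/(-5691/35279 - 33646) = -16636/(-1187002925/35279) = -16636*(-35279/1187002925) = 586901444/1187002925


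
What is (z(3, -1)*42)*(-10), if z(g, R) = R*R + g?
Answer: -1680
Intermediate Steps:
z(g, R) = g + R**2 (z(g, R) = R**2 + g = g + R**2)
(z(3, -1)*42)*(-10) = ((3 + (-1)**2)*42)*(-10) = ((3 + 1)*42)*(-10) = (4*42)*(-10) = 168*(-10) = -1680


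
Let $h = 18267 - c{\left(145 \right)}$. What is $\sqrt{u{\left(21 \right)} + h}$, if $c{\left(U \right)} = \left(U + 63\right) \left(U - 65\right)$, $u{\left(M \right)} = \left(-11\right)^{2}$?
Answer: $2 \sqrt{437} \approx 41.809$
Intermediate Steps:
$u{\left(M \right)} = 121$
$c{\left(U \right)} = \left(-65 + U\right) \left(63 + U\right)$ ($c{\left(U \right)} = \left(63 + U\right) \left(-65 + U\right) = \left(-65 + U\right) \left(63 + U\right)$)
$h = 1627$ ($h = 18267 - \left(-4095 + 145^{2} - 290\right) = 18267 - \left(-4095 + 21025 - 290\right) = 18267 - 16640 = 1627$)
$\sqrt{u{\left(21 \right)} + h} = \sqrt{121 + 1627} = \sqrt{1748} = 2 \sqrt{437}$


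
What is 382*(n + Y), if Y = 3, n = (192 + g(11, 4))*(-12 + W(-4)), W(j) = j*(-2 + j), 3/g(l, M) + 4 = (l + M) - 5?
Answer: 883566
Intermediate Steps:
g(l, M) = 3/(-9 + M + l) (g(l, M) = 3/(-4 + ((l + M) - 5)) = 3/(-4 + ((M + l) - 5)) = 3/(-4 + (-5 + M + l)) = 3/(-9 + M + l))
n = 2310 (n = (192 + 3/(-9 + 4 + 11))*(-12 - 4*(-2 - 4)) = (192 + 3/6)*(-12 - 4*(-6)) = (192 + 3*(⅙))*(-12 + 24) = (192 + ½)*12 = (385/2)*12 = 2310)
382*(n + Y) = 382*(2310 + 3) = 382*2313 = 883566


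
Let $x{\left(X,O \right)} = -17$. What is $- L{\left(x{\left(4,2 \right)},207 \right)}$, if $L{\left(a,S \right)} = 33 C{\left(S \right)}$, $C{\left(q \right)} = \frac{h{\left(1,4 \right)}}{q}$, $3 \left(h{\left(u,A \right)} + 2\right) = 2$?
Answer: $\frac{44}{207} \approx 0.21256$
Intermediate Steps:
$h{\left(u,A \right)} = - \frac{4}{3}$ ($h{\left(u,A \right)} = -2 + \frac{1}{3} \cdot 2 = -2 + \frac{2}{3} = - \frac{4}{3}$)
$C{\left(q \right)} = - \frac{4}{3 q}$
$L{\left(a,S \right)} = - \frac{44}{S}$ ($L{\left(a,S \right)} = 33 \left(- \frac{4}{3 S}\right) = - \frac{44}{S}$)
$- L{\left(x{\left(4,2 \right)},207 \right)} = - \frac{-44}{207} = \left(-1\right) \left(- \frac{44}{207}\right) = \frac{44}{207}$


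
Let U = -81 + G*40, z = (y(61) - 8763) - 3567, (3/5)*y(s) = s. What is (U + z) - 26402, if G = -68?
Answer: -124294/3 ≈ -41431.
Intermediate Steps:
y(s) = 5*s/3
z = -36685/3 (z = ((5/3)*61 - 8763) - 3567 = (305/3 - 8763) - 3567 = -25984/3 - 3567 = -36685/3 ≈ -12228.)
U = -2801 (U = -81 - 68*40 = -81 - 2720 = -2801)
(U + z) - 26402 = (-2801 - 36685/3) - 26402 = -45088/3 - 26402 = -124294/3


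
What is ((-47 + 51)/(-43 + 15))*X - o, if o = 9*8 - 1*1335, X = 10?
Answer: 8831/7 ≈ 1261.6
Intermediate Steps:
o = -1263 (o = 72 - 1335 = -1263)
((-47 + 51)/(-43 + 15))*X - o = ((-47 + 51)/(-43 + 15))*10 - 1*(-1263) = (4/(-28))*10 + 1263 = (4*(-1/28))*10 + 1263 = -⅐*10 + 1263 = -10/7 + 1263 = 8831/7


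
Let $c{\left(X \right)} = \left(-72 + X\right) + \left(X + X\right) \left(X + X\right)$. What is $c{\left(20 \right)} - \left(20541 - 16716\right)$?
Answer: $-2277$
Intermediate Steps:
$c{\left(X \right)} = -72 + X + 4 X^{2}$ ($c{\left(X \right)} = \left(-72 + X\right) + 2 X 2 X = \left(-72 + X\right) + 4 X^{2} = -72 + X + 4 X^{2}$)
$c{\left(20 \right)} - \left(20541 - 16716\right) = \left(-72 + 20 + 4 \cdot 20^{2}\right) - \left(20541 - 16716\right) = \left(-72 + 20 + 4 \cdot 400\right) - 3825 = \left(-72 + 20 + 1600\right) - 3825 = 1548 - 3825 = -2277$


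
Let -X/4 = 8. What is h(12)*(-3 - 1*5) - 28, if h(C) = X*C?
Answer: 3044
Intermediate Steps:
X = -32 (X = -4*8 = -32)
h(C) = -32*C
h(12)*(-3 - 1*5) - 28 = (-32*12)*(-3 - 1*5) - 28 = -384*(-3 - 5) - 28 = -384*(-8) - 28 = 3072 - 28 = 3044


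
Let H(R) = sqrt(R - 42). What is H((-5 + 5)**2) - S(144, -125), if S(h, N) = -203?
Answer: 203 + I*sqrt(42) ≈ 203.0 + 6.4807*I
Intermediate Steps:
H(R) = sqrt(-42 + R)
H((-5 + 5)**2) - S(144, -125) = sqrt(-42 + (-5 + 5)**2) - 1*(-203) = sqrt(-42 + 0**2) + 203 = sqrt(-42 + 0) + 203 = sqrt(-42) + 203 = I*sqrt(42) + 203 = 203 + I*sqrt(42)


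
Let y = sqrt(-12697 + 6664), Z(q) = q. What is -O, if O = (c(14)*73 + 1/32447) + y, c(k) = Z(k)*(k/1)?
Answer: -464251677/32447 - I*sqrt(6033) ≈ -14308.0 - 77.672*I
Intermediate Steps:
c(k) = k**2 (c(k) = k*(k/1) = k*(k*1) = k*k = k**2)
y = I*sqrt(6033) (y = sqrt(-6033) = I*sqrt(6033) ≈ 77.672*I)
O = 464251677/32447 + I*sqrt(6033) (O = (14**2*73 + 1/32447) + I*sqrt(6033) = (196*73 + 1/32447) + I*sqrt(6033) = (14308 + 1/32447) + I*sqrt(6033) = 464251677/32447 + I*sqrt(6033) ≈ 14308.0 + 77.672*I)
-O = -(464251677/32447 + I*sqrt(6033)) = -464251677/32447 - I*sqrt(6033)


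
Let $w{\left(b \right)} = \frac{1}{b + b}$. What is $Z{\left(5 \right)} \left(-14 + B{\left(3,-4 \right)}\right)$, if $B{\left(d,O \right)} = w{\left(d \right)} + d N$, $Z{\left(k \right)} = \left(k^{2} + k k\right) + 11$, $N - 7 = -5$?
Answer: $- \frac{2867}{6} \approx -477.83$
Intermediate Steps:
$N = 2$ ($N = 7 - 5 = 2$)
$w{\left(b \right)} = \frac{1}{2 b}$
$Z{\left(k \right)} = 11 + 2 k^{2}$ ($Z{\left(k \right)} = \left(k^{2} + k^{2}\right) + 11 = 2 k^{2} + 11 = 11 + 2 k^{2}$)
$B{\left(d,O \right)} = \frac{1}{2 d} + 2 d$ ($B{\left(d,O \right)} = \frac{1}{2 d} + d 2 = \frac{1}{2 d} + 2 d$)
$Z{\left(5 \right)} \left(-14 + B{\left(3,-4 \right)}\right) = \left(11 + 2 \cdot 5^{2}\right) \left(-14 + \left(\frac{1}{2 \cdot 3} + 2 \cdot 3\right)\right) = \left(11 + 2 \cdot 25\right) \left(-14 + \left(\frac{1}{2} \cdot \frac{1}{3} + 6\right)\right) = \left(11 + 50\right) \left(-14 + \left(\frac{1}{6} + 6\right)\right) = 61 \left(-14 + \frac{37}{6}\right) = 61 \left(- \frac{47}{6}\right) = - \frac{2867}{6}$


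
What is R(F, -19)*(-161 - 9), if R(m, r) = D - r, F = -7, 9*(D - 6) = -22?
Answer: -34510/9 ≈ -3834.4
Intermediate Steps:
D = 32/9 (D = 6 + (⅑)*(-22) = 6 - 22/9 = 32/9 ≈ 3.5556)
R(m, r) = 32/9 - r
R(F, -19)*(-161 - 9) = (32/9 - 1*(-19))*(-161 - 9) = (32/9 + 19)*(-170) = (203/9)*(-170) = -34510/9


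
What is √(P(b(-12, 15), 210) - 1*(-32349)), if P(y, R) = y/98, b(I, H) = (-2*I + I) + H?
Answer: √6340458/14 ≈ 179.86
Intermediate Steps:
b(I, H) = H - I (b(I, H) = -I + H = H - I)
P(y, R) = y/98 (P(y, R) = y*(1/98) = y/98)
√(P(b(-12, 15), 210) - 1*(-32349)) = √((15 - 1*(-12))/98 - 1*(-32349)) = √((15 + 12)/98 + 32349) = √((1/98)*27 + 32349) = √(27/98 + 32349) = √(3170229/98) = √6340458/14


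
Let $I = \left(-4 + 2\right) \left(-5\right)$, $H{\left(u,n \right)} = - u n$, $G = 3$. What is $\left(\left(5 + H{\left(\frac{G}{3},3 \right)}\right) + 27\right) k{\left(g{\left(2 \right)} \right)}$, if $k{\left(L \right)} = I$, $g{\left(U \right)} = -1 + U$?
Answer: $290$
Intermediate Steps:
$H{\left(u,n \right)} = - n u$
$I = 10$ ($I = \left(-2\right) \left(-5\right) = 10$)
$k{\left(L \right)} = 10$
$\left(\left(5 + H{\left(\frac{G}{3},3 \right)}\right) + 27\right) k{\left(g{\left(2 \right)} \right)} = \left(\left(5 - 3 \cdot \frac{3}{3}\right) + 27\right) 10 = \left(\left(5 - 3 \cdot 3 \cdot \frac{1}{3}\right) + 27\right) 10 = \left(\left(5 - 3 \cdot 1\right) + 27\right) 10 = \left(\left(5 - 3\right) + 27\right) 10 = \left(2 + 27\right) 10 = 29 \cdot 10 = 290$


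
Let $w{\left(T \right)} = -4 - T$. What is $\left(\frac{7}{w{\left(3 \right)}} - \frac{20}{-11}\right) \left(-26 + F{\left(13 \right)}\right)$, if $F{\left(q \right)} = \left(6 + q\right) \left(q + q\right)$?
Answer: $\frac{4212}{11} \approx 382.91$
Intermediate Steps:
$F{\left(q \right)} = 2 q \left(6 + q\right)$ ($F{\left(q \right)} = \left(6 + q\right) 2 q = 2 q \left(6 + q\right)$)
$\left(\frac{7}{w{\left(3 \right)}} - \frac{20}{-11}\right) \left(-26 + F{\left(13 \right)}\right) = \left(\frac{7}{-4 - 3} - \frac{20}{-11}\right) \left(-26 + 2 \cdot 13 \left(6 + 13\right)\right) = \left(\frac{7}{-4 - 3} - - \frac{20}{11}\right) \left(-26 + 2 \cdot 13 \cdot 19\right) = \left(\frac{7}{-7} + \frac{20}{11}\right) \left(-26 + 494\right) = \left(7 \left(- \frac{1}{7}\right) + \frac{20}{11}\right) 468 = \left(-1 + \frac{20}{11}\right) 468 = \frac{9}{11} \cdot 468 = \frac{4212}{11}$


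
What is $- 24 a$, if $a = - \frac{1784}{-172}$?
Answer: $- \frac{10704}{43} \approx -248.93$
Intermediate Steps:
$a = \frac{446}{43}$ ($a = \left(-1784\right) \left(- \frac{1}{172}\right) = \frac{446}{43} \approx 10.372$)
$- 24 a = \left(-24\right) \frac{446}{43} = - \frac{10704}{43}$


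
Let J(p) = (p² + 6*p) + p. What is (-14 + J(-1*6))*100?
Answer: -2000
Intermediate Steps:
J(p) = p² + 7*p
(-14 + J(-1*6))*100 = (-14 + (-1*6)*(7 - 1*6))*100 = (-14 - 6*(7 - 6))*100 = (-14 - 6*1)*100 = (-14 - 6)*100 = -20*100 = -2000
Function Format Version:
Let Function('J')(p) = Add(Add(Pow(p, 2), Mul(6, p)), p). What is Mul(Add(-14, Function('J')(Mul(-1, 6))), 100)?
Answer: -2000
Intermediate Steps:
Function('J')(p) = Add(Pow(p, 2), Mul(7, p))
Mul(Add(-14, Function('J')(Mul(-1, 6))), 100) = Mul(Add(-14, Mul(Mul(-1, 6), Add(7, Mul(-1, 6)))), 100) = Mul(Add(-14, Mul(-6, Add(7, -6))), 100) = Mul(Add(-14, Mul(-6, 1)), 100) = Mul(Add(-14, -6), 100) = Mul(-20, 100) = -2000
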